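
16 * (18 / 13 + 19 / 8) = 60.15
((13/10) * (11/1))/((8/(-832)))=-7436/5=-1487.20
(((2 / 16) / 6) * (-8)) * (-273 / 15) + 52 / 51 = 689 / 170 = 4.05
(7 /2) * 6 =21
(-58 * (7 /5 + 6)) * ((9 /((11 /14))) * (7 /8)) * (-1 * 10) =43017.55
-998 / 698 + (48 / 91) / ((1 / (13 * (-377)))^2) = 30952281611 / 2443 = 12669783.71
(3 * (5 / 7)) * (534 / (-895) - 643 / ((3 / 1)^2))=-580291 / 3759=-154.37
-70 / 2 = -35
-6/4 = -3/2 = -1.50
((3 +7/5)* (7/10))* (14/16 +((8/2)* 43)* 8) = 169631/40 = 4240.78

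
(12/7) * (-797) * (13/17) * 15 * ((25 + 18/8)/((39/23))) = -29971185/119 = -251858.70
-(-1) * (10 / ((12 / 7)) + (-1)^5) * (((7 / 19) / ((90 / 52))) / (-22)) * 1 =-2639 / 56430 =-0.05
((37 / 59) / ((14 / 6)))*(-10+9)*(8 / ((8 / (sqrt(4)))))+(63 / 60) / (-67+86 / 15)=-842091 / 1518188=-0.55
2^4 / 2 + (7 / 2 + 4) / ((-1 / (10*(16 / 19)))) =-1048 / 19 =-55.16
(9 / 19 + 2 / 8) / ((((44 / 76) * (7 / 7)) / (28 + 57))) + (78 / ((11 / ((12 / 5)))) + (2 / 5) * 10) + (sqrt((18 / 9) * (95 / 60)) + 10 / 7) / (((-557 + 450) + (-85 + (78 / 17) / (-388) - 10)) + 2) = 129277370927 / 1015844060 - 1649 * sqrt(114) / 1978917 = 127.25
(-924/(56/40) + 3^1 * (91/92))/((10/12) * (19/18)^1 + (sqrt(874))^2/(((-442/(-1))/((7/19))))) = -360687249/882809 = -408.57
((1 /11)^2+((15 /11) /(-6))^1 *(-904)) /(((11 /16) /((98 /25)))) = 38982048 /33275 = 1171.51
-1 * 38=-38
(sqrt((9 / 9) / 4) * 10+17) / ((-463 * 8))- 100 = -185211 / 1852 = -100.01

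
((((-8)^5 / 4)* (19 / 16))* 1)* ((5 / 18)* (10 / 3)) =-243200 / 27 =-9007.41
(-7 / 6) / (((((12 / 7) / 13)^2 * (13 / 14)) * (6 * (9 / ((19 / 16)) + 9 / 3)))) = -593047 / 520992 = -1.14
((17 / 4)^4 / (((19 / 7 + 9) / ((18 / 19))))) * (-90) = -236782035 / 99712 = -2374.66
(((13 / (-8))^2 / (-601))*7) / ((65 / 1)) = -91 / 192320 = -0.00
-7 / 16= -0.44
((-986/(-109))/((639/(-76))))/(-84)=18734/1462671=0.01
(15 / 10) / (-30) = -1 / 20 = -0.05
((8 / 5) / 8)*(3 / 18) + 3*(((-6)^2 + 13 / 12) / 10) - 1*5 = 739 / 120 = 6.16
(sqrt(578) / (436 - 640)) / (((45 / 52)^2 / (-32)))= 21632 * sqrt(2) / 6075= 5.04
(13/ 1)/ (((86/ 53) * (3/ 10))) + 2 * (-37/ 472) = 808247/ 30444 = 26.55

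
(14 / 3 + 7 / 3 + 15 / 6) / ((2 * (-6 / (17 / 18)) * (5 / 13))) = -4199 / 2160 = -1.94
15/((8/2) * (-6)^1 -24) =-0.31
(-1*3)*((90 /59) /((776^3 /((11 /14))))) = -1485 /192990181888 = -0.00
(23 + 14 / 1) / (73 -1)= 37 / 72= 0.51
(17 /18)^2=289 /324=0.89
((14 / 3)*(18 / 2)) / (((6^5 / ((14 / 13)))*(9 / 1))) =0.00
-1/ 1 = -1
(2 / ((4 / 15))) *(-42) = -315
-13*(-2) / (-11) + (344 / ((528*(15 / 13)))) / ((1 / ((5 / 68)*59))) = 1157 / 13464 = 0.09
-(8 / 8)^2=-1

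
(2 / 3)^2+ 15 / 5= 31 / 9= 3.44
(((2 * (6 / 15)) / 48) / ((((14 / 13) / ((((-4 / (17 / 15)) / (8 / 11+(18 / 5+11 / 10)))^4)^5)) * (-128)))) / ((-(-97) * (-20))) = 895564793254223884248371200000000000000000000000000000000000000 / 78529165928103753747207083300959409502961757324449372061734083747848313237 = 0.00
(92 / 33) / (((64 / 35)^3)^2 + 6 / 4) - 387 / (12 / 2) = -607877633477179 / 9434947522902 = -64.43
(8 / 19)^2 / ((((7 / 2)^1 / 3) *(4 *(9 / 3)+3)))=128 / 12635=0.01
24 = 24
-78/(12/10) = -65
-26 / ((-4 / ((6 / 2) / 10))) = 39 / 20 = 1.95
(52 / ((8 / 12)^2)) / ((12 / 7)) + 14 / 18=2485 / 36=69.03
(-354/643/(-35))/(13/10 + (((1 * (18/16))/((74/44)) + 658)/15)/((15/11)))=2357640/5021329103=0.00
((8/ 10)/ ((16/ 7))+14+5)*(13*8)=10062/ 5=2012.40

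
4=4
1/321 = 0.00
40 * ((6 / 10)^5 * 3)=5832 / 625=9.33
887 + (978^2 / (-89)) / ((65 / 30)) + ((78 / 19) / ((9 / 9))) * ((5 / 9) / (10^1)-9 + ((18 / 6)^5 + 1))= -204982294 / 65949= -3108.19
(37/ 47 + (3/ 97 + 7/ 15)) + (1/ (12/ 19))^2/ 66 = 286578979/ 216643680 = 1.32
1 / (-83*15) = -0.00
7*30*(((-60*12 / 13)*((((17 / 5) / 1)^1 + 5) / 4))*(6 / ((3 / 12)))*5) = -38102400 / 13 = -2930953.85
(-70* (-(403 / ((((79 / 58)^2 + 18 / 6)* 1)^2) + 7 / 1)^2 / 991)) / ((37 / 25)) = 72306684677593387561750 / 2609391400638094016107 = 27.71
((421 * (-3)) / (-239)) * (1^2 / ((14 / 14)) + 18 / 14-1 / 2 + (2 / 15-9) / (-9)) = 2204777 / 150570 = 14.64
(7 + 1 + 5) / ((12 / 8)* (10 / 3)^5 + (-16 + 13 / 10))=10530 / 488093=0.02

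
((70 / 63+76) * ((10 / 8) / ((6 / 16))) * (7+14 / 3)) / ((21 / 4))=138800 / 243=571.19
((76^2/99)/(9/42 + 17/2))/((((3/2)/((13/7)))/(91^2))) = 1243607456/18117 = 68643.12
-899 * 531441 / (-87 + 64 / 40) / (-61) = -91712.19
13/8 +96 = 781/8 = 97.62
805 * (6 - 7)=-805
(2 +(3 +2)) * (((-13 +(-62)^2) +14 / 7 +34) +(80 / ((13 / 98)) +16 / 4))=407141 / 13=31318.54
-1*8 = -8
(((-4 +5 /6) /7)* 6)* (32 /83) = -608 /581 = -1.05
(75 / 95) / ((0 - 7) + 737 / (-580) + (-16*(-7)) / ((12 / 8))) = 0.01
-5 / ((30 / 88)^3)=-85184 / 675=-126.20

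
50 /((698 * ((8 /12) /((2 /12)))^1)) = 25 /1396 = 0.02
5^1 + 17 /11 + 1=83 /11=7.55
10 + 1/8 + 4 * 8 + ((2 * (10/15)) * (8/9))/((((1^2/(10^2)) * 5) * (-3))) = 22177/648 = 34.22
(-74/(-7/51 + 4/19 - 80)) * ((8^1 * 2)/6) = 191216/77449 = 2.47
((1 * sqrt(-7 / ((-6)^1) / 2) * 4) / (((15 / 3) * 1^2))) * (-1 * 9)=-6 * sqrt(21) / 5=-5.50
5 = 5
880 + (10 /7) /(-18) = 55435 /63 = 879.92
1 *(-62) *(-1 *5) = 310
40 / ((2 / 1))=20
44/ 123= 0.36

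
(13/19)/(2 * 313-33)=13/11267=0.00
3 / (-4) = -3 / 4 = -0.75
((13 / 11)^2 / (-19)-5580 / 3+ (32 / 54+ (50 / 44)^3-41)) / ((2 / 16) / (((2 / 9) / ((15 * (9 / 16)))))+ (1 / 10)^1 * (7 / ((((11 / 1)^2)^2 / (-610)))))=-3651372366752 / 9069585039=-402.60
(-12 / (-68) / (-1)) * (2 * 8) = -48 / 17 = -2.82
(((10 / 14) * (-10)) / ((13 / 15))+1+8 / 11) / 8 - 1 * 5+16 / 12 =-4.48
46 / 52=23 / 26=0.88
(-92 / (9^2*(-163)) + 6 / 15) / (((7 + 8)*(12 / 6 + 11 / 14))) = 376124 / 38618775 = 0.01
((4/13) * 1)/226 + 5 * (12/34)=44104/24973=1.77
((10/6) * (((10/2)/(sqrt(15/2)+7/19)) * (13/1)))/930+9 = 1805 * sqrt(30)/228222+1026334/114111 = 9.04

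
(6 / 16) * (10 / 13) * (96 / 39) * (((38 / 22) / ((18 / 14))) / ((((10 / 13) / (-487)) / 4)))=-1036336 / 429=-2415.70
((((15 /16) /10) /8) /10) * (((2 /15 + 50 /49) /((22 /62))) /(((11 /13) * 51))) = 21359 /241903200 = 0.00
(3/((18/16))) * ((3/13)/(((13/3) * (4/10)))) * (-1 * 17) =-1020/169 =-6.04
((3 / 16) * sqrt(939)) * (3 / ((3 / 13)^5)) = 371293 * sqrt(939) / 432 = 26336.97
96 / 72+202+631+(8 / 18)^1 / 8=15019 / 18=834.39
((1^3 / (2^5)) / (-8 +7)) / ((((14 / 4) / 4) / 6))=-3 / 14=-0.21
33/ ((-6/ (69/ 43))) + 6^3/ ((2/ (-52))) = -483735/ 86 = -5624.83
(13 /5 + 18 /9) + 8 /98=1147 /245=4.68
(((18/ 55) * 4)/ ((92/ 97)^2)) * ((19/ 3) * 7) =3754191/ 58190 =64.52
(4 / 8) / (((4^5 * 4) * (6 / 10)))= 5 / 24576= 0.00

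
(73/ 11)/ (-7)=-0.95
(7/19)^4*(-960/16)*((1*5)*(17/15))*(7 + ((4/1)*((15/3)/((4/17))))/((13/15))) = -1115120440/1694173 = -658.21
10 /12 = 0.83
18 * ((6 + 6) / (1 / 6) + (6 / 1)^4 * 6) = 141264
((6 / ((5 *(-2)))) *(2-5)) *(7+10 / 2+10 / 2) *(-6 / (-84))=2.19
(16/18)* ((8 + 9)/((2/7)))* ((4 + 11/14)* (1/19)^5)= 0.00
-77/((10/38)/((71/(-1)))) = 103873/5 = 20774.60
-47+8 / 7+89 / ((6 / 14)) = 3398 / 21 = 161.81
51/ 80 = 0.64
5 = 5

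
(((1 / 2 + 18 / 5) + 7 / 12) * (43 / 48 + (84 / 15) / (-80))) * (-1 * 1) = -278471 / 72000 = -3.87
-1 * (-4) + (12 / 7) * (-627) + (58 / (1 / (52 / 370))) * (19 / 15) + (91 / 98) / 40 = -329606161 / 310800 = -1060.51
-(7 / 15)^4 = -2401 / 50625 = -0.05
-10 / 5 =-2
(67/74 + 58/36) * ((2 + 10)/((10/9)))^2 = 293.53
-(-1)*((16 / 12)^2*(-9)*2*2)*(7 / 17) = -448 / 17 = -26.35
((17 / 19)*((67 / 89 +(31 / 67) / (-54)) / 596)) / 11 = 214421 / 2111045112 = 0.00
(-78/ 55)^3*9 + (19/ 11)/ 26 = -110757793/ 4325750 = -25.60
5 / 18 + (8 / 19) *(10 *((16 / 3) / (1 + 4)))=1631 / 342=4.77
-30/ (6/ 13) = -65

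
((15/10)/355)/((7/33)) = 99/4970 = 0.02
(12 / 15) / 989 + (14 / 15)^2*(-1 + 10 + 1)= 387724 / 44505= 8.71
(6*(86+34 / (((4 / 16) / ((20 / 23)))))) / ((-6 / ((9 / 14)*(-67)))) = 1416447 / 161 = 8797.81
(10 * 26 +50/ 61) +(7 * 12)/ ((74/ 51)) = 719332/ 2257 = 318.71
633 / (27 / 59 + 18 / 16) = 399.97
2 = 2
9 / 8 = 1.12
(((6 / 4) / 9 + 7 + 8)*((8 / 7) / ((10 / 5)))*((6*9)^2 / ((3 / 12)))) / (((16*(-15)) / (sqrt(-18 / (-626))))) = -6318*sqrt(313) / 1565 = -71.42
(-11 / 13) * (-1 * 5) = 55 / 13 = 4.23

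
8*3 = 24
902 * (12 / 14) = 5412 / 7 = 773.14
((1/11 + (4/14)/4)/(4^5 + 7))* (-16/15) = -0.00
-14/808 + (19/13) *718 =5511277/5252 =1049.37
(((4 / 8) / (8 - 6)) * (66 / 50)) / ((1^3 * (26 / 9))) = 297 / 2600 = 0.11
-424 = -424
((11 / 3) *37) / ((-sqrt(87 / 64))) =-116.36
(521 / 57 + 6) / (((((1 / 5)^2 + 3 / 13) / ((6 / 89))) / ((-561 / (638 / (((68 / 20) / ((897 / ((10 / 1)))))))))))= -6235175 / 49627468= -0.13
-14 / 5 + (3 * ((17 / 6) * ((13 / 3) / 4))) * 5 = 5189 / 120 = 43.24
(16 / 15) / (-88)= -2 / 165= -0.01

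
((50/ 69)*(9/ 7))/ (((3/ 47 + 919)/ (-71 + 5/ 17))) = -2118525/ 29556863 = -0.07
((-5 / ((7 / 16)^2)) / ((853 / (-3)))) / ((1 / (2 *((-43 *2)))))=-660480 / 41797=-15.80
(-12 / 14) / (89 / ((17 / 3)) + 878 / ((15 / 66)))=-510 / 2307949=-0.00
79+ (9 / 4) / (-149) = 47075 / 596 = 78.98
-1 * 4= -4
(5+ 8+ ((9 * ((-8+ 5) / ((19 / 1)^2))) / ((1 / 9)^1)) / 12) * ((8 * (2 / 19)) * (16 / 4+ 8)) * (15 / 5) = 2691504 / 6859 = 392.40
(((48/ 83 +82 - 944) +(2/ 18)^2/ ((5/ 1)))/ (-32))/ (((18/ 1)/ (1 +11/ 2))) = 376435891/ 38724480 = 9.72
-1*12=-12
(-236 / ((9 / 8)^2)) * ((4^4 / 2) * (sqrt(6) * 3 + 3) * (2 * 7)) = -27066368 * sqrt(6) / 27 - 27066368 / 27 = -3457968.84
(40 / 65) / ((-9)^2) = 8 / 1053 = 0.01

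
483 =483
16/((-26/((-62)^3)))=1906624/13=146663.38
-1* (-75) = 75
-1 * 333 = -333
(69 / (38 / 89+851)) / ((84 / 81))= 0.08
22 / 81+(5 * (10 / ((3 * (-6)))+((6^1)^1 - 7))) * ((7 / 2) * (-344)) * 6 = 4551142 / 81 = 56186.94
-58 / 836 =-29 / 418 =-0.07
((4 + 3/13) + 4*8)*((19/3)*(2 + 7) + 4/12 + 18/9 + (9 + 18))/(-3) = -40663/39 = -1042.64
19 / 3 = 6.33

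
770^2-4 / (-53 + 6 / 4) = 61068708 / 103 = 592900.08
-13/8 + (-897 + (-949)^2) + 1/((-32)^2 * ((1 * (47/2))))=21650437953/24064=899702.38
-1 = -1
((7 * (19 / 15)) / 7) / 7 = 19 / 105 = 0.18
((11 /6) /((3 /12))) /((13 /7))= 154 /39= 3.95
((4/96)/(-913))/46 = -1/1007952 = -0.00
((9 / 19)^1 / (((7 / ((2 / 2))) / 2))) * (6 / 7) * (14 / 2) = 108 / 133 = 0.81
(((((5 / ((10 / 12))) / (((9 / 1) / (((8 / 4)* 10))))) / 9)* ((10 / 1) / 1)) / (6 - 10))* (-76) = 7600 / 27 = 281.48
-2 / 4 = -1 / 2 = -0.50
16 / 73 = 0.22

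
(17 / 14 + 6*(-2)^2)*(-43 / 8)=-15179 / 112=-135.53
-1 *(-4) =4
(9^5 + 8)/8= 59057/8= 7382.12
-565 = -565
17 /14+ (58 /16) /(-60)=3877 /3360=1.15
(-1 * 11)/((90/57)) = -209/30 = -6.97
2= 2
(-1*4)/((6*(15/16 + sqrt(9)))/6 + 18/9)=-64/95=-0.67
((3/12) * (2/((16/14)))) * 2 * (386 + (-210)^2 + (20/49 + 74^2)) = 1224079/28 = 43717.11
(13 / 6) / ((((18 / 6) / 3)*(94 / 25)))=325 / 564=0.58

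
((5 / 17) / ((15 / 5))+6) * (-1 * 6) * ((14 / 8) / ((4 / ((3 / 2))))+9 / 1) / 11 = -96099 / 2992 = -32.12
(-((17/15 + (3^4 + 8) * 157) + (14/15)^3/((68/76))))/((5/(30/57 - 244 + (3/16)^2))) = 1758186498439/2584000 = 680412.73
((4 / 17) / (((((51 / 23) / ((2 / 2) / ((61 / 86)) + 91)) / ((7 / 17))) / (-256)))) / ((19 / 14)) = -4336912384 / 5694167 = -761.64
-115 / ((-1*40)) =23 / 8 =2.88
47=47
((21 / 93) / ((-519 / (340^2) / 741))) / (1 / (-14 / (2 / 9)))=12591961200 / 5363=2347932.35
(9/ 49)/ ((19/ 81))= 729/ 931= 0.78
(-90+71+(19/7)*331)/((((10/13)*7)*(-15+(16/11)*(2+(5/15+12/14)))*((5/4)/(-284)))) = 3581.98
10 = 10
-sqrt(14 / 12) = -1.08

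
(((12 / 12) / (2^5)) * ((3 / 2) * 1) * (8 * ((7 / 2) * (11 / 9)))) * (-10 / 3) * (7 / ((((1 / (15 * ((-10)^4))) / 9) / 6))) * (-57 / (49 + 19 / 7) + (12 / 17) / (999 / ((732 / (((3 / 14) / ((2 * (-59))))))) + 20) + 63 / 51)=-1266228868840031250 / 24802961597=-51051519.15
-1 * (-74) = 74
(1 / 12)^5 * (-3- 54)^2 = 361 / 27648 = 0.01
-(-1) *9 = 9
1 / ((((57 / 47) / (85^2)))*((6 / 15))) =1697875 / 114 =14893.64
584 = 584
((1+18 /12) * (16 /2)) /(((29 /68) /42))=57120 /29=1969.66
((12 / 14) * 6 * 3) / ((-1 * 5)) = -108 / 35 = -3.09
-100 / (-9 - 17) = 50 / 13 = 3.85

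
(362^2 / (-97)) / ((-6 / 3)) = 65522 / 97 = 675.48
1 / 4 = 0.25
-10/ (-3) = 10/ 3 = 3.33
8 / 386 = 4 / 193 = 0.02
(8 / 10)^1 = 4 / 5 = 0.80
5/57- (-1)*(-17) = -964/57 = -16.91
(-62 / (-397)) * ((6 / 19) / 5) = 372 / 37715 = 0.01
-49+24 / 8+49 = 3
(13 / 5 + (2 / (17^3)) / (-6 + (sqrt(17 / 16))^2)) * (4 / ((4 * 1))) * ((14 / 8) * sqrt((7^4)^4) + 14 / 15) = 3054056696588051 / 116438100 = 26229015.22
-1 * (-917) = 917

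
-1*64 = -64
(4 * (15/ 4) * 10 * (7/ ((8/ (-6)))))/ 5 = -315/ 2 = -157.50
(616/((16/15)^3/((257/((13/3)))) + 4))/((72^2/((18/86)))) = 2023875/327167392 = 0.01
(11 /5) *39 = 429 /5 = 85.80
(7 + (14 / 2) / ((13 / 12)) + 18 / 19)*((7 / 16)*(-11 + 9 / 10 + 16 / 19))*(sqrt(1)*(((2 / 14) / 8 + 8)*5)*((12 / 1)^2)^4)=-4721175791311104 / 4693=-1006003791031.56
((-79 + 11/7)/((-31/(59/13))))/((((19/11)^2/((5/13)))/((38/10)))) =3869338/696787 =5.55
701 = 701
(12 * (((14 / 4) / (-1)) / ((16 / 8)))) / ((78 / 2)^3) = -7 / 19773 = -0.00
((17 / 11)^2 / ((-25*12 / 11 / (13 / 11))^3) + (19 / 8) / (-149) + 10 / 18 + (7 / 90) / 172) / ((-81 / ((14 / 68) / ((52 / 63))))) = -553722531879181 / 333064717128000000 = -0.00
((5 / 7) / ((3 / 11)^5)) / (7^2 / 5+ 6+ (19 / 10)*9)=8052550 / 559629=14.39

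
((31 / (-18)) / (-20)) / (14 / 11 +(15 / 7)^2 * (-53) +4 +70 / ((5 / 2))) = -16709 / 40766760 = -0.00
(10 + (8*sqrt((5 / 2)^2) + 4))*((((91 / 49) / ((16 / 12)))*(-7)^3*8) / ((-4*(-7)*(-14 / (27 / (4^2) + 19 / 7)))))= 326859 / 224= 1459.19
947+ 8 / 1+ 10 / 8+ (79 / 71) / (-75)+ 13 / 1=20644709 / 21300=969.24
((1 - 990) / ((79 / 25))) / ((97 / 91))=-2249975 / 7663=-293.62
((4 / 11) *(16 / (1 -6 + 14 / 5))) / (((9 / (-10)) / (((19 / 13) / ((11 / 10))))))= 608000 / 155727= 3.90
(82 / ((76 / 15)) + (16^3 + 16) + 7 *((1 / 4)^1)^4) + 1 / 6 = 4128.38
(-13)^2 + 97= 266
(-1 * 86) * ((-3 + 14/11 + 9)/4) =-1720/11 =-156.36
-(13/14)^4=-28561/38416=-0.74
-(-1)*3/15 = 1/5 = 0.20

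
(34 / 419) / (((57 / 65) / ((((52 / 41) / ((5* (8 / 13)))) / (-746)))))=-37349 / 730485438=-0.00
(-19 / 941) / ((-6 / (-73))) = -1387 / 5646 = -0.25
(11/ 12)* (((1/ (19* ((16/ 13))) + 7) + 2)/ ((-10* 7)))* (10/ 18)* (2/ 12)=-30239/ 2757888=-0.01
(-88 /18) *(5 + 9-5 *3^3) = 591.56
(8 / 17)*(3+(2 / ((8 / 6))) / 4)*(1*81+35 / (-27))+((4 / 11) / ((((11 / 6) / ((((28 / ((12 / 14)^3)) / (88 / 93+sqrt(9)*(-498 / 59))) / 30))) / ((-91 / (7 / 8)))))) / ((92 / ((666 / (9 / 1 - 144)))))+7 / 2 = 555358117796161 / 4271296218750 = 130.02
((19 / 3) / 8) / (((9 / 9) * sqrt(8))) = 0.28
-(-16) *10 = 160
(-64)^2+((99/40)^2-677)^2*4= 1154806853201/640000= 1804385.71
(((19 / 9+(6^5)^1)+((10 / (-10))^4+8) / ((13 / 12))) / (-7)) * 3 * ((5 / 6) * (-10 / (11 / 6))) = 45550550 / 3003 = 15168.35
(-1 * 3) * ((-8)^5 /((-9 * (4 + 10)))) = -16384 /21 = -780.19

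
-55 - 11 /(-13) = -704 /13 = -54.15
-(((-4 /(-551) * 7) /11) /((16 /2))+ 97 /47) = -2.06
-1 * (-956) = 956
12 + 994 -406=600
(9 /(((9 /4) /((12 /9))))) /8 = 2 /3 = 0.67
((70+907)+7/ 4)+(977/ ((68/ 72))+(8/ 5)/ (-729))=498996311/ 247860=2013.22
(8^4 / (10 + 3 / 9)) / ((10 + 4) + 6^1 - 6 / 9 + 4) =18432 / 1085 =16.99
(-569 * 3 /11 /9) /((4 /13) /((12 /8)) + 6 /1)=-7397 /2662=-2.78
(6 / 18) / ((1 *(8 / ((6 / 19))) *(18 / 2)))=1 / 684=0.00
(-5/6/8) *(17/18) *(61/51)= -0.12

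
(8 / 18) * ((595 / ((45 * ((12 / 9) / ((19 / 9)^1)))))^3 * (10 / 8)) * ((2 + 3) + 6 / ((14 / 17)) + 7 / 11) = 8214795037925 / 124711488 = 65870.40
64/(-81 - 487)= -8/71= -0.11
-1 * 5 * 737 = -3685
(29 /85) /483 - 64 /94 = -1312397 /1929585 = -0.68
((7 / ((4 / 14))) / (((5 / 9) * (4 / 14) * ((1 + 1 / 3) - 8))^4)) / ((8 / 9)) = 562711519881 / 25600000000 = 21.98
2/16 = 1/8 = 0.12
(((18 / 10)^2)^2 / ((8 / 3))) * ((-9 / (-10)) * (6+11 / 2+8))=6908733 / 100000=69.09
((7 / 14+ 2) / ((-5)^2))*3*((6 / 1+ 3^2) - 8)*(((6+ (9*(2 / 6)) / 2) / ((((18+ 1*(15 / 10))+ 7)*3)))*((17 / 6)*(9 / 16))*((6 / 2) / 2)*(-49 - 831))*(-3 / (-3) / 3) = -58905 / 424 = -138.93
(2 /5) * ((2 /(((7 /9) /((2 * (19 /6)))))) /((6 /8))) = 304 /35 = 8.69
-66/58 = -33/29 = -1.14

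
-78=-78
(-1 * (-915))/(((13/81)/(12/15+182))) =13548222/13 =1042170.92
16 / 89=0.18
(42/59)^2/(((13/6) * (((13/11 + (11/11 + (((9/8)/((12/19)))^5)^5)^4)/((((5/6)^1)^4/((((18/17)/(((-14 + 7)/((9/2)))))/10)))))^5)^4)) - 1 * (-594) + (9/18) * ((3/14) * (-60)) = 587.57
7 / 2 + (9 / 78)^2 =2375 / 676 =3.51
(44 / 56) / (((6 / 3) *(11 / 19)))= 19 / 28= 0.68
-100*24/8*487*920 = -134412000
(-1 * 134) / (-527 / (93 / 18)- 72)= 67 / 87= 0.77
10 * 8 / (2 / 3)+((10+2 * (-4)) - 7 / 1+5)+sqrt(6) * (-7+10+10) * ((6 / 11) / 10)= 39 * sqrt(6) / 55+120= 121.74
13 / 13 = 1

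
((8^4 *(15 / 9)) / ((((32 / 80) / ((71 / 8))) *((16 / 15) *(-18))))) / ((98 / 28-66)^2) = -2272 / 1125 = -2.02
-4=-4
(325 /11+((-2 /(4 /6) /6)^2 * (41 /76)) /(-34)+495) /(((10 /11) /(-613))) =-36558258897 /103360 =-353698.33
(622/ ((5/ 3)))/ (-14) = -933/ 35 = -26.66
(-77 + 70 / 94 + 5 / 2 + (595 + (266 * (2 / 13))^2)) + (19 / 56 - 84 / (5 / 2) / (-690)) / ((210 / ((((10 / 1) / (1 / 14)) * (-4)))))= 421034880377 / 191823450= 2194.91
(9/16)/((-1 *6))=-0.09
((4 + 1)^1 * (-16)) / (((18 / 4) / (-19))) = 3040 / 9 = 337.78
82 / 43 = 1.91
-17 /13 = -1.31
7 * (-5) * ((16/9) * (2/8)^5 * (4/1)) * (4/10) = -7/72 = -0.10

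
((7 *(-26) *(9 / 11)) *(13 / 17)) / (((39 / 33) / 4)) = -6552 / 17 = -385.41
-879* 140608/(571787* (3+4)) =-30.88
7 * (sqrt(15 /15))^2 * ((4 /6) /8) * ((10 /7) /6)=5 /36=0.14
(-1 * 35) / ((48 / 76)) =-55.42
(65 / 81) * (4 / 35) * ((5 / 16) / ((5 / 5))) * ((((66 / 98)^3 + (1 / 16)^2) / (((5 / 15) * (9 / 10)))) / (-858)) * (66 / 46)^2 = -2562318275 / 36134905863168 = -0.00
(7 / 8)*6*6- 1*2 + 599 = 1257 / 2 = 628.50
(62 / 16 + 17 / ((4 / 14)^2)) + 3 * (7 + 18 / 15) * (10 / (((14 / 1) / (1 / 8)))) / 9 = 17839 / 84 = 212.37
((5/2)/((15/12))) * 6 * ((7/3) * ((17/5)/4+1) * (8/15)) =2072/75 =27.63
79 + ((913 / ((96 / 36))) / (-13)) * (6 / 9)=3195 / 52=61.44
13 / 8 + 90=733 / 8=91.62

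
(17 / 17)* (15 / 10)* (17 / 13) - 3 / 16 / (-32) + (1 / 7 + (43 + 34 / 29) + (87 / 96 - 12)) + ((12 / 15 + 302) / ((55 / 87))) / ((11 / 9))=1745585396141 / 4087283200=427.08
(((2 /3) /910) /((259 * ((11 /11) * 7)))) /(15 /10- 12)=-2 /51969645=-0.00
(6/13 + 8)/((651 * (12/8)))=220/25389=0.01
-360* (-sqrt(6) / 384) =15* sqrt(6) / 16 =2.30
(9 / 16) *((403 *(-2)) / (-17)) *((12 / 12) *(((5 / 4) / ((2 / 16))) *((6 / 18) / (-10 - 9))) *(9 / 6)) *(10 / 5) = -18135 / 1292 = -14.04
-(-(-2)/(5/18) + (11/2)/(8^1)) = -631/80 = -7.89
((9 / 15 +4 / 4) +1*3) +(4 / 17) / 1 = 411 / 85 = 4.84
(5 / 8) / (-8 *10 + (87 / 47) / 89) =-20915 / 2676424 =-0.01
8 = 8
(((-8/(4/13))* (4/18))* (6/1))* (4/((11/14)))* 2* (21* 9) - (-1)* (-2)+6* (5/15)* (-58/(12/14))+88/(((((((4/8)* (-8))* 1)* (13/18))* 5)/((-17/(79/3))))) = -11327164072/169455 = -66844.67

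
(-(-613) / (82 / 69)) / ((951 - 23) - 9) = 42297 / 75358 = 0.56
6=6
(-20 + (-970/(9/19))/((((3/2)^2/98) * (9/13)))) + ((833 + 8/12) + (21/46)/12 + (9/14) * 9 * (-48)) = -128297.04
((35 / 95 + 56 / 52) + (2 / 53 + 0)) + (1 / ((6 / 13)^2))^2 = 399053891 / 16965936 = 23.52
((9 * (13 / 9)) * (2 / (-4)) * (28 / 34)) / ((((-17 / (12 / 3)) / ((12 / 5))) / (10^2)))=302.28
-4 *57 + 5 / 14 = -3187 / 14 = -227.64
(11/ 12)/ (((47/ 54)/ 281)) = 27819/ 94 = 295.95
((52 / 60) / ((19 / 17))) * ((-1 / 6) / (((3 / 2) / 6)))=-442 / 855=-0.52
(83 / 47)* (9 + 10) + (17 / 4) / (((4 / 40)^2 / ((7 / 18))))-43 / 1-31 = 105607 / 846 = 124.83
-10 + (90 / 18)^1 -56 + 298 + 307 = 544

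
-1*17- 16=-33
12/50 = 6/25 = 0.24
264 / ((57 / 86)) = 7568 / 19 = 398.32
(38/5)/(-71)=-0.11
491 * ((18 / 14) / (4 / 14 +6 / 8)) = 17676 / 29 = 609.52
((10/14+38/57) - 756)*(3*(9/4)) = -5093.68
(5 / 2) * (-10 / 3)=-25 / 3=-8.33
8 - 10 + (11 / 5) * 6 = 56 / 5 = 11.20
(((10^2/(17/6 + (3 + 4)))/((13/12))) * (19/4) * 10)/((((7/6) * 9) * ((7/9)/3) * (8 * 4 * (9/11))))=235125/37583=6.26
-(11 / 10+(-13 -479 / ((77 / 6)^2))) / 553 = 877991 / 32787370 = 0.03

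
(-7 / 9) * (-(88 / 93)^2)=54208 / 77841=0.70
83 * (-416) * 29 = -1001312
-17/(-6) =17/6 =2.83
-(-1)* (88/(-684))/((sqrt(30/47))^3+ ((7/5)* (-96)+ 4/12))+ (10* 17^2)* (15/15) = 775500* sqrt(1410)/7977467292077+ 69164664388993420/23932401876231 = 2890.00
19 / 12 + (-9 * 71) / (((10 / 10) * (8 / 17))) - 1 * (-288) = -1068.29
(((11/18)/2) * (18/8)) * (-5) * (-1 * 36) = 495/4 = 123.75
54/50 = 27/25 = 1.08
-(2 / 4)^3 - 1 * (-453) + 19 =3775 / 8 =471.88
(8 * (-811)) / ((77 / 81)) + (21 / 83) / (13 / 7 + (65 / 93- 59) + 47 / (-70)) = -16218405285174 / 2376308011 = -6825.04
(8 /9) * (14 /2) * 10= 560 /9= 62.22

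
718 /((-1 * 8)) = -359 /4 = -89.75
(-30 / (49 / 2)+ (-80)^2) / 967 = 313540 / 47383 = 6.62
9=9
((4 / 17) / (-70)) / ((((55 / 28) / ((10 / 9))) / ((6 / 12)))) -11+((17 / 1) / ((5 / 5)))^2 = 2339362 / 8415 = 278.00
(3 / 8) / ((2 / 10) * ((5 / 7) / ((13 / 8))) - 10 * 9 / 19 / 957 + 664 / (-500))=-0.30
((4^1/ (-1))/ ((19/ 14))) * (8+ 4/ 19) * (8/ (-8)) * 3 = 26208/ 361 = 72.60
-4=-4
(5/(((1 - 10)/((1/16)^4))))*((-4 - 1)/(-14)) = -25/8257536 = -0.00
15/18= 5/6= 0.83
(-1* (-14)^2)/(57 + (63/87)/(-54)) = -102312/29747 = -3.44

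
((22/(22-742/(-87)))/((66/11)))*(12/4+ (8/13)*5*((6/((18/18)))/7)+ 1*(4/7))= 0.75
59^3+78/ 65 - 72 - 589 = 1023596/ 5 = 204719.20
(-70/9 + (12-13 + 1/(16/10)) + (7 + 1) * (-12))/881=-7499/63432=-0.12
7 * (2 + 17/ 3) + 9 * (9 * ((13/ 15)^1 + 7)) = 10363/ 15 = 690.87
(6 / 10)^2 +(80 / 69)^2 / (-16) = 32849 / 119025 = 0.28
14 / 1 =14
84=84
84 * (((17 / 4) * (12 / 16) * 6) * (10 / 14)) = 2295 / 2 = 1147.50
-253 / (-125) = 253 / 125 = 2.02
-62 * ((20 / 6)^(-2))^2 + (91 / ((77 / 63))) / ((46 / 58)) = 118119717 / 1265000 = 93.38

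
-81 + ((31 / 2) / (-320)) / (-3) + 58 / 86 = -6630347 / 82560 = -80.31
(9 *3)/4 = 27/4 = 6.75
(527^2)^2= 77133397441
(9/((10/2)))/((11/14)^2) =1764/605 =2.92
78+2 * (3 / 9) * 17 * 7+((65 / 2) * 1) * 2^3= 1252 / 3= 417.33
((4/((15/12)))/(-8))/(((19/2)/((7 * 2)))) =-56/95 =-0.59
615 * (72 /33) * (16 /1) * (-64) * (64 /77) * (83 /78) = -13381140480 /11011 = -1215252.06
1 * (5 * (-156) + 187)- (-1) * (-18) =-611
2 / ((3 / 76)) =152 / 3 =50.67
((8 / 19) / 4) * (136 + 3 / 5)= 1366 / 95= 14.38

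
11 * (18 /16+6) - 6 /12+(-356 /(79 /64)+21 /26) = -1723079 /8216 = -209.72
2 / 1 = 2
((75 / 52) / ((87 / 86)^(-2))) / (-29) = -19575 / 384592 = -0.05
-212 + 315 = 103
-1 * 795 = -795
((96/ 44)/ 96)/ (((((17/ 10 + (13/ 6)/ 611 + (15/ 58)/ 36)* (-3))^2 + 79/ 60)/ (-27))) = -60191715600/ 2712786690097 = -0.02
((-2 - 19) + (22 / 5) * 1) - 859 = -4378 / 5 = -875.60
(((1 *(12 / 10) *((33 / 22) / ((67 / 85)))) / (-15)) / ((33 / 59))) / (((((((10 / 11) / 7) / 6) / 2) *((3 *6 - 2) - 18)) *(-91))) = -3009 / 21775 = -0.14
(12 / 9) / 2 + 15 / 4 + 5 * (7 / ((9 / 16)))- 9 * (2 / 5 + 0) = 11347 / 180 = 63.04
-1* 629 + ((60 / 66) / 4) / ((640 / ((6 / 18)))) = -5313791 / 8448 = -629.00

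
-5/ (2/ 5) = -25/ 2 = -12.50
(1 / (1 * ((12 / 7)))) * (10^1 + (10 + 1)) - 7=21 / 4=5.25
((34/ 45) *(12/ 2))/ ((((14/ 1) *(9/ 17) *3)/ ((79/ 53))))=45662/ 150255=0.30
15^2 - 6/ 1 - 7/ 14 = 437/ 2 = 218.50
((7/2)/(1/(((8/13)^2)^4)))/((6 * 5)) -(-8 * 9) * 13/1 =11452888682968/12235960815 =936.00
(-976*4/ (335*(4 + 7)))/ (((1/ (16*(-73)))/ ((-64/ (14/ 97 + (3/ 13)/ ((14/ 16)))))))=-1287999684608/ 6636685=-194072.75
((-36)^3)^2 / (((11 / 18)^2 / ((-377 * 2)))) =-531779217555456 / 121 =-4394869566574.02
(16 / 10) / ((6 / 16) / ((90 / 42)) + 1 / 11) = 704 / 117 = 6.02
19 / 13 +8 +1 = 136 / 13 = 10.46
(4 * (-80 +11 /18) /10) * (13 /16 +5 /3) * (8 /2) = -314.91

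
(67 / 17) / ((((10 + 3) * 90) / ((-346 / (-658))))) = 0.00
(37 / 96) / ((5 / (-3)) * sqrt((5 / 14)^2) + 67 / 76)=4921 / 3656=1.35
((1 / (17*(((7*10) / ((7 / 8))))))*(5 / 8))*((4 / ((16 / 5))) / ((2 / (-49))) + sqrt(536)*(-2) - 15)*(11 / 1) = -11*sqrt(134) / 544 - 4015 / 17408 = -0.46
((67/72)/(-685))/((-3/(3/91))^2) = -67/408418920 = -0.00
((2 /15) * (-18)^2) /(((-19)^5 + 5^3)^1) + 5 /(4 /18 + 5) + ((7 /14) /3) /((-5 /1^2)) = 322613321 /349112334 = 0.92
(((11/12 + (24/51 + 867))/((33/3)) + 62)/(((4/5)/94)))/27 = 74325565/121176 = 613.37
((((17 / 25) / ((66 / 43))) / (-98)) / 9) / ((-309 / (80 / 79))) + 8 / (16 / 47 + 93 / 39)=192942113444 / 65721857355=2.94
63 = 63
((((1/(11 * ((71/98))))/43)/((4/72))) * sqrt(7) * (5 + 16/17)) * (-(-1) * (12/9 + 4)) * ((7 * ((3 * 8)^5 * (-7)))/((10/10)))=-370741302263808 * sqrt(7)/570911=-1718112431.76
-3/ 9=-1/ 3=-0.33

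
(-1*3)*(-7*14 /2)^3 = 352947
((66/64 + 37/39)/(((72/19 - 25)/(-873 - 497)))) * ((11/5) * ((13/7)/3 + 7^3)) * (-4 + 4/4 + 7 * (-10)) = -332767543427/47151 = -7057486.45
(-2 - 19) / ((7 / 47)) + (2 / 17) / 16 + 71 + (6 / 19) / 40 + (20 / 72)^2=-69.91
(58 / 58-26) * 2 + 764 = 714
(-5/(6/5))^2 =625/36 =17.36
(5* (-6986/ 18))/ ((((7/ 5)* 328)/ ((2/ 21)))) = -12475/ 30996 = -0.40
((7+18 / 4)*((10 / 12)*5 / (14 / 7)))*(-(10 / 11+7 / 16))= -45425 / 1408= -32.26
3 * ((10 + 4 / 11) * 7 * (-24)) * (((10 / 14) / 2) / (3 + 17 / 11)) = -2052 / 5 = -410.40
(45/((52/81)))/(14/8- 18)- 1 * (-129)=21072/169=124.69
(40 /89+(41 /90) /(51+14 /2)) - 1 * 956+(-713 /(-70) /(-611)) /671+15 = -1254009457769531 /1333282810860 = -940.54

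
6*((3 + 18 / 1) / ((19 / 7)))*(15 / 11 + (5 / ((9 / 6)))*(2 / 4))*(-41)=-1205400 / 209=-5767.46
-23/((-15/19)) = 437/15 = 29.13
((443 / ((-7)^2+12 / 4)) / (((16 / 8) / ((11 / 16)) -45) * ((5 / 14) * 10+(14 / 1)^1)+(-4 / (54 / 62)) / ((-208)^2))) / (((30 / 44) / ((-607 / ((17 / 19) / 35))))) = 113413122766944 / 282725856835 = 401.14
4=4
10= 10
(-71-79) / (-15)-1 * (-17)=27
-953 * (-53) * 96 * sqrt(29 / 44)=2424432 * sqrt(319) / 11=3936521.83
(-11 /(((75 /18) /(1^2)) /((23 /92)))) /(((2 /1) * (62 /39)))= -1287 /6200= -0.21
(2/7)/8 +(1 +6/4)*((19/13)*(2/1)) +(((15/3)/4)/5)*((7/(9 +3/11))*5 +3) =335527/37128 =9.04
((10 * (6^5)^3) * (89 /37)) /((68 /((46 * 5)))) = 38253921439867.73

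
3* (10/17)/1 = 30/17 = 1.76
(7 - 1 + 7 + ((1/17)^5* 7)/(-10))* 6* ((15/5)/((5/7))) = 327.60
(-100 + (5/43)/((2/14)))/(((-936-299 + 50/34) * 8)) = 14501/1442736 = 0.01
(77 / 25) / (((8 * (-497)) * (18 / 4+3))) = -11 / 106500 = -0.00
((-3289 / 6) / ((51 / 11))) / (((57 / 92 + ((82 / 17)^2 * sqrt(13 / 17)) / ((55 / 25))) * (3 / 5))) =1597787618571430 / 1114303201004223 - 4812952079821600 * sqrt(221) / 3342909603012669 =-19.97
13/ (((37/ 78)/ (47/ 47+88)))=90246/ 37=2439.08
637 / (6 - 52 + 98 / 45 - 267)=-28665 / 13987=-2.05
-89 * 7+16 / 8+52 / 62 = -19225 / 31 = -620.16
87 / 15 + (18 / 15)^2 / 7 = 1051 / 175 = 6.01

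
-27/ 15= -9/ 5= -1.80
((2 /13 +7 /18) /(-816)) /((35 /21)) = -127 /318240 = -0.00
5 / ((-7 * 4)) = -5 / 28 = -0.18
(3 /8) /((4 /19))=57 /32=1.78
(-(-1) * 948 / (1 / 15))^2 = 202208400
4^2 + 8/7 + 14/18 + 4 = 1381/63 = 21.92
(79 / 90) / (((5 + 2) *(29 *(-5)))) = -79 / 91350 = -0.00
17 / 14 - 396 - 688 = -15159 / 14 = -1082.79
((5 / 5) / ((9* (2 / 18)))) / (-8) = -1 / 8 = -0.12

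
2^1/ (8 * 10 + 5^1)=2/ 85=0.02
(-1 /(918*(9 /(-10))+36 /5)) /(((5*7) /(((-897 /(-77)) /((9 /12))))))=92 /169785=0.00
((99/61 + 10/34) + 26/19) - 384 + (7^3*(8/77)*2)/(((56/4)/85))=11272882/216733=52.01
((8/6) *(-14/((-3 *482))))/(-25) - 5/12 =-90487/216900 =-0.42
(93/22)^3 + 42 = 1251573/10648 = 117.54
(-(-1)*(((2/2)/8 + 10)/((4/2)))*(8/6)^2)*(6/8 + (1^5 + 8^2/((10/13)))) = 15291/20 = 764.55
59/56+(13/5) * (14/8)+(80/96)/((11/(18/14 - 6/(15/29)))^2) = 6.34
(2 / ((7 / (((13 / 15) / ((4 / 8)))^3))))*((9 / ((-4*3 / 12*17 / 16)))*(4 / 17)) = -2249728 / 758625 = -2.97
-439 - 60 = -499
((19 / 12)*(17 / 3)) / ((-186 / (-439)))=141797 / 6696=21.18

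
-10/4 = -5/2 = -2.50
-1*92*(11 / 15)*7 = -7084 / 15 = -472.27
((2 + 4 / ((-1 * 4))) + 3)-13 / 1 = -9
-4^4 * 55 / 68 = -3520 / 17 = -207.06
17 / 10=1.70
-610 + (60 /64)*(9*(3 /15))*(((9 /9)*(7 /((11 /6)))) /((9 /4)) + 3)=-105965 /176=-602.07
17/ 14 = 1.21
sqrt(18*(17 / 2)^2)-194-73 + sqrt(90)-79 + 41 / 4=-1343 / 4 + 3*sqrt(10) + 51*sqrt(2) / 2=-290.20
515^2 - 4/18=2387023/9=265224.78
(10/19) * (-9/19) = -90/361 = -0.25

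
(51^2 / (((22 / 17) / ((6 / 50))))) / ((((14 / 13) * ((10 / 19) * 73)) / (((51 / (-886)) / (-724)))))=1671004647 / 3605669144000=0.00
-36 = -36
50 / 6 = 25 / 3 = 8.33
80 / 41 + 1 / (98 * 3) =23561 / 12054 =1.95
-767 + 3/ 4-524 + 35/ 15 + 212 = -12911/ 12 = -1075.92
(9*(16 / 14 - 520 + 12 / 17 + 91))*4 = -1829916 / 119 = -15377.45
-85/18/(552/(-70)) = 2975/4968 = 0.60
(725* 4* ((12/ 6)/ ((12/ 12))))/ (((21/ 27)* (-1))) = -52200/ 7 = -7457.14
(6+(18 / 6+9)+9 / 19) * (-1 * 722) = -13338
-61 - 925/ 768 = -47773/ 768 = -62.20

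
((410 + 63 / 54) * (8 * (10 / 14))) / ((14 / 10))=246700 / 147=1678.23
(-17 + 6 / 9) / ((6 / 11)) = -539 / 18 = -29.94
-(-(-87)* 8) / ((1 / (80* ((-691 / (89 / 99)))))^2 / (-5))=104228311410432000 / 7921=13158478905495.77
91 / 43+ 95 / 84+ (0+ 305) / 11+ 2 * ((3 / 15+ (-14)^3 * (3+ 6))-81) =-9838164781 / 198660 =-49522.63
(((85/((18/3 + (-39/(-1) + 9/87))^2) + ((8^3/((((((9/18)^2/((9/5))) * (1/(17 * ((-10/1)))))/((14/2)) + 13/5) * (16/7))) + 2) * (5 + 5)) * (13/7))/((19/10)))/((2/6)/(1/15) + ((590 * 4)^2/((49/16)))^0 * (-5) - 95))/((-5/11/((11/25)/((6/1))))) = 52850478391500053/36114807773948400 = 1.46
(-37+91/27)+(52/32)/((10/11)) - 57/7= -604573/15120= -39.98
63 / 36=7 / 4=1.75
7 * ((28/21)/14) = 0.67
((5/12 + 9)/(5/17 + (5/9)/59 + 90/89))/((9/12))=10087171/1056290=9.55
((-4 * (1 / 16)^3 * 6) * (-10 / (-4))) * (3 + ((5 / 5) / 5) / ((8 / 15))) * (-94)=19035 / 4096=4.65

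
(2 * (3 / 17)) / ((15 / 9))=18 / 85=0.21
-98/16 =-49/8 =-6.12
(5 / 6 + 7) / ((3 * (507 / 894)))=7003 / 1521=4.60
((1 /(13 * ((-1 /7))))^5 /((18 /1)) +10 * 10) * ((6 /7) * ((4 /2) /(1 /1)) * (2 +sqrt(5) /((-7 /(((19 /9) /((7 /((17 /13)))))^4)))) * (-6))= -5346484744 /2599051 +29097014171980291652 * sqrt(5) /8185560987322279197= -2049.14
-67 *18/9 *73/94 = -4891/47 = -104.06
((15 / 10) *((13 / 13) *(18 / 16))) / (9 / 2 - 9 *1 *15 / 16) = -3 / 7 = -0.43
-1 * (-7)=7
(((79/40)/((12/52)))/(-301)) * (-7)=1027/5160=0.20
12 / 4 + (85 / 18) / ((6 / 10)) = 587 / 54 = 10.87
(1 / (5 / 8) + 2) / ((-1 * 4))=-9 / 10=-0.90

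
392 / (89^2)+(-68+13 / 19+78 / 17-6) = -175711663 / 2558483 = -68.68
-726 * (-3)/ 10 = 1089/ 5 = 217.80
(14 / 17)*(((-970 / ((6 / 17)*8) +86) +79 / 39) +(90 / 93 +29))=-185.75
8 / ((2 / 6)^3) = 216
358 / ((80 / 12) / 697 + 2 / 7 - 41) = -5240046 / 595795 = -8.80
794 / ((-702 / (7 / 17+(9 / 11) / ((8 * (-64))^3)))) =-4102901666491 / 8809649012736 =-0.47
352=352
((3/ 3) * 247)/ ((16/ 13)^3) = 542659/ 4096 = 132.49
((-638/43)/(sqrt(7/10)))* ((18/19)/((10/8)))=-45936* sqrt(70)/28595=-13.44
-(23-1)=-22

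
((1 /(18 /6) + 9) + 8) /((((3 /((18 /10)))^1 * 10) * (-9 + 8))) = -26 /25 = -1.04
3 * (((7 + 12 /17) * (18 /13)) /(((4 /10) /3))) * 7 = 371385 /221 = 1680.48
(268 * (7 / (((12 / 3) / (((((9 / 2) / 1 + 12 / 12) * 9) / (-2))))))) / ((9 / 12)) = -15477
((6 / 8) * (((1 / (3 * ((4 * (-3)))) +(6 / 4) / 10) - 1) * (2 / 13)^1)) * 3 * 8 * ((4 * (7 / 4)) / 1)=-1106 / 65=-17.02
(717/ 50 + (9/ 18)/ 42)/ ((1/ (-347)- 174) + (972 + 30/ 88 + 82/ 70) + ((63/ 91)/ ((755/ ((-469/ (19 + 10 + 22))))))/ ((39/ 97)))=49907242162349/ 2780137269335715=0.02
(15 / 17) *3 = 45 / 17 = 2.65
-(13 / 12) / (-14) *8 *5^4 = 8125 / 21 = 386.90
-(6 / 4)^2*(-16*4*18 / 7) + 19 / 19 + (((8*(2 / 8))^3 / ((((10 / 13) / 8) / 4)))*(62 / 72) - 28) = 198407 / 315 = 629.86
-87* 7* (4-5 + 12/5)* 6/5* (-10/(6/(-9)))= -76734/5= -15346.80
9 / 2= 4.50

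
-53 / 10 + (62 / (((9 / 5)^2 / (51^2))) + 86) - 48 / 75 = 22433527 / 450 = 49852.28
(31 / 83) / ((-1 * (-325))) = 31 / 26975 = 0.00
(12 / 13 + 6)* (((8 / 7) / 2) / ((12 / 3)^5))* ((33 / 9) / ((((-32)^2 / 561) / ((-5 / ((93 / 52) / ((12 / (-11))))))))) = 42075 / 1777664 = 0.02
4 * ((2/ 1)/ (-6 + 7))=8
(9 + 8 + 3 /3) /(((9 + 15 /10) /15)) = 180 /7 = 25.71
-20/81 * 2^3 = -160/81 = -1.98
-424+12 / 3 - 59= -479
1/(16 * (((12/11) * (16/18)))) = 33/512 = 0.06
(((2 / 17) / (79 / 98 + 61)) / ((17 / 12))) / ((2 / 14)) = 5488 / 583491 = 0.01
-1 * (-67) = 67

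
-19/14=-1.36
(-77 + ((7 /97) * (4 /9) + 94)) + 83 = 87328 /873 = 100.03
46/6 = 23/3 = 7.67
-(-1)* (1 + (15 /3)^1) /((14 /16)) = 6.86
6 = 6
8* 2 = 16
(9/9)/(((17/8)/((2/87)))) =16/1479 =0.01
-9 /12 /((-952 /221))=39 /224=0.17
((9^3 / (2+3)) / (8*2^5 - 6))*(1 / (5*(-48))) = -243 / 100000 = -0.00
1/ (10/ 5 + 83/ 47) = 47/ 177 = 0.27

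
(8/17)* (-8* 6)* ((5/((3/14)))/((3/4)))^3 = -2809856000/4131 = -680187.85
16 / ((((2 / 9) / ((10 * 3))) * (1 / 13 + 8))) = 1872 / 7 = 267.43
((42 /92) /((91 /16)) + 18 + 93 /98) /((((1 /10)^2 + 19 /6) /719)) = 60136620750 /13962403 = 4307.04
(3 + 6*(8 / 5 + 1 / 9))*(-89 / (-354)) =17711 / 5310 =3.34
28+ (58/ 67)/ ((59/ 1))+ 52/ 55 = 6296366/ 217415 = 28.96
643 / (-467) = -643 / 467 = -1.38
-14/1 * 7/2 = -49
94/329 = 2/7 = 0.29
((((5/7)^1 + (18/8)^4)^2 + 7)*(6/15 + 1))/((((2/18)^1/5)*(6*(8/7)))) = 6752939091/1048576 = 6440.10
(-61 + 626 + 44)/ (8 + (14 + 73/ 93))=56637/ 2119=26.73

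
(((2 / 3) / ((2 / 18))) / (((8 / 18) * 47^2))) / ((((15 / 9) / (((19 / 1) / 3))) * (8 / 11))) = 5643 / 176720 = 0.03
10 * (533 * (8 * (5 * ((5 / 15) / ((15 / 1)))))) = 42640 / 9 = 4737.78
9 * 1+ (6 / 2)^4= 90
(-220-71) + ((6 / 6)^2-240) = -530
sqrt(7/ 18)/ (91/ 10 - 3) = 5* sqrt(14)/ 183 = 0.10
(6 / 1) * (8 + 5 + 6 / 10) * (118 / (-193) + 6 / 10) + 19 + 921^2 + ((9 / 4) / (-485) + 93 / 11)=848267.52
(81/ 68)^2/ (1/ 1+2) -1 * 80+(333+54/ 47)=55336469/ 217328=254.62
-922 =-922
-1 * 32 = -32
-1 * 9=-9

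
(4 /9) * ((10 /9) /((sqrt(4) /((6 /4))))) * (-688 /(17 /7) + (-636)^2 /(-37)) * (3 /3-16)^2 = -1763656000 /1887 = -934634.87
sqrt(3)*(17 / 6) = 17*sqrt(3) / 6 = 4.91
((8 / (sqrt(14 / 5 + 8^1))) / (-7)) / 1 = -4* sqrt(30) / 63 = -0.35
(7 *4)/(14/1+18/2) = 1.22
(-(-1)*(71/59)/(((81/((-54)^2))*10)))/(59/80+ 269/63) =1288224/1488983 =0.87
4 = 4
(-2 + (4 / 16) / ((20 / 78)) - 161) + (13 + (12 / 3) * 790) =120439 / 40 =3010.98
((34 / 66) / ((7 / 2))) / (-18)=-17 / 2079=-0.01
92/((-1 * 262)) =-46/131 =-0.35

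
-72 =-72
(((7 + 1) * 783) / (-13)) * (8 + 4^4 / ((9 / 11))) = -2010048 / 13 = -154619.08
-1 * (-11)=11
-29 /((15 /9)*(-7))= 87 /35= 2.49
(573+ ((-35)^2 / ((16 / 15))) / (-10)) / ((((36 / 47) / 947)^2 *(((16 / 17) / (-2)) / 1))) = -6095694176237 / 4096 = -1488206586.00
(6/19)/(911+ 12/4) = 3/8683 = 0.00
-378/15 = -126/5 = -25.20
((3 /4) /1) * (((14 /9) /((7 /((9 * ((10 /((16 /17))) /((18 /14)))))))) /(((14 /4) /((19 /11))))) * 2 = 1615 /132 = 12.23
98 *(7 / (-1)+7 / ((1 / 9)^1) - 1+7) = 6076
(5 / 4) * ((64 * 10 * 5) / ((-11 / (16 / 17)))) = -64000 / 187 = -342.25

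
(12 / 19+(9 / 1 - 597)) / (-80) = 279 / 38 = 7.34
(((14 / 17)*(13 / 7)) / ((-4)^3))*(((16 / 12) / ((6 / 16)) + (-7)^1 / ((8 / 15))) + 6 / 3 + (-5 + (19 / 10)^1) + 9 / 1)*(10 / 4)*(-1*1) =-7813 / 78336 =-0.10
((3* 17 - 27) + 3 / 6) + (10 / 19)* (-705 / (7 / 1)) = -7583 / 266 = -28.51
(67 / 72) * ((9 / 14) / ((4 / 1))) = 67 / 448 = 0.15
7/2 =3.50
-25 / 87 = -0.29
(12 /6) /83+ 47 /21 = 3943 /1743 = 2.26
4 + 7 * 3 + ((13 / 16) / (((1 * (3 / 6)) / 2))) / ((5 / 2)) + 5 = 313 / 10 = 31.30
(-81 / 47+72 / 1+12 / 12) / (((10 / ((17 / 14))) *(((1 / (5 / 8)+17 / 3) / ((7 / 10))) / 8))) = 34170 / 5123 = 6.67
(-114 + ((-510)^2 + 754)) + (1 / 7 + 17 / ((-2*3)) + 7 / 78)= 71181310 / 273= 260737.40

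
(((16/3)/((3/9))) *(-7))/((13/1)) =-112/13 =-8.62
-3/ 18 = -1/ 6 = -0.17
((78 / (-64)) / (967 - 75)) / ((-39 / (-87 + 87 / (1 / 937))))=10179 / 3568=2.85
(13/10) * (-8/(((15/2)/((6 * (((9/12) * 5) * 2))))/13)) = -4056/5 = -811.20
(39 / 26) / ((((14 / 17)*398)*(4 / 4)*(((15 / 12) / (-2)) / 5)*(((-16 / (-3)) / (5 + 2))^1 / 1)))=-153 / 3184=-0.05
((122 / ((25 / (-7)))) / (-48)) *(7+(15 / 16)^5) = 3458446789 / 629145600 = 5.50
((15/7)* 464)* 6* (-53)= -2213280/7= -316182.86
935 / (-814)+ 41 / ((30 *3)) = -1154 / 1665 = -0.69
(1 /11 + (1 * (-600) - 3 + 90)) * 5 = -28210 /11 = -2564.55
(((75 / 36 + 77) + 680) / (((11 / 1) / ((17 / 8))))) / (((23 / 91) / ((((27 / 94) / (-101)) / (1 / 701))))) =-88904049507 / 76863424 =-1156.65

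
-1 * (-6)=6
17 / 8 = 2.12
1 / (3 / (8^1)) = 8 / 3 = 2.67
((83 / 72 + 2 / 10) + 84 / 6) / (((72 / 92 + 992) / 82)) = 1.27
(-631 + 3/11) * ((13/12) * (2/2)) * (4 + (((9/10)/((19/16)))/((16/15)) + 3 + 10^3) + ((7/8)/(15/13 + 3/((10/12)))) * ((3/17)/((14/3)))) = -24190574173753/35132064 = -688561.14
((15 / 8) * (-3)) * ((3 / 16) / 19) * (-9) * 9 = 4.50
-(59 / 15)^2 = -3481 / 225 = -15.47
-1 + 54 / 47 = 7 / 47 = 0.15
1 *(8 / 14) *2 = 8 / 7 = 1.14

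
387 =387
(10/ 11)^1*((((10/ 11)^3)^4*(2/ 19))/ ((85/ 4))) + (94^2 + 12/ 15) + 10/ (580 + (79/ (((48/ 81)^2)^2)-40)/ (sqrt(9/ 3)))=1372182636614622826803801346229592808/ 155279993568102047125270461271435-25796541808640*sqrt(3)/ 2785082540087999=8836.81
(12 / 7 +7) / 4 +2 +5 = 257 / 28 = 9.18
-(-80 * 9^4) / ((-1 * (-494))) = 262440 / 247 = 1062.51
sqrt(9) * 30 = 90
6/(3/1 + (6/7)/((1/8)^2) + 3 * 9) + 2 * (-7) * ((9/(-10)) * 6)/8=18851/1980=9.52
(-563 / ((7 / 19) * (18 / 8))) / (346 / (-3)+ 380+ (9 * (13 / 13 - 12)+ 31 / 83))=-4.09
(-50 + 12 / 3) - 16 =-62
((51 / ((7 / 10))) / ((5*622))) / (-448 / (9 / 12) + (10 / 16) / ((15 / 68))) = -102 / 2588453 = -0.00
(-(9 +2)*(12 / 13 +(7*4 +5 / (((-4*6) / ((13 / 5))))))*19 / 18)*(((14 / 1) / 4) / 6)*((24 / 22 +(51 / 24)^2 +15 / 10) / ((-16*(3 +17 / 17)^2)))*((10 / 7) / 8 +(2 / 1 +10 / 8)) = 18.30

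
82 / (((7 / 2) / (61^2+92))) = 89333.14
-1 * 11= -11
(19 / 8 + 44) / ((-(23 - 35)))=371 / 96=3.86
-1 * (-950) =950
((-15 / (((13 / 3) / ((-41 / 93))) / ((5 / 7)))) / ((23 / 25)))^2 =5909765625 / 4209803689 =1.40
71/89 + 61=61.80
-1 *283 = -283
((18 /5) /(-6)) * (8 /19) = -24 /95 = -0.25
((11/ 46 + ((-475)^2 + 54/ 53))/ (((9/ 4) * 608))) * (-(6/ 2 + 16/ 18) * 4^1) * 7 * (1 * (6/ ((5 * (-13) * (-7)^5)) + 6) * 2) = -215510.66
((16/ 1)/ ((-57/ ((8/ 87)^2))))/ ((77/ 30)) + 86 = 952306202/ 11073447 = 86.00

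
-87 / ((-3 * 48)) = 29 / 48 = 0.60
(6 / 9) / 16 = 1 / 24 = 0.04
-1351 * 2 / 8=-1351 / 4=-337.75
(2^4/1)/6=8/3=2.67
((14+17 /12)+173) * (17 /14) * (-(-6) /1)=5491 /4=1372.75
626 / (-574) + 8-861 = -245124 / 287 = -854.09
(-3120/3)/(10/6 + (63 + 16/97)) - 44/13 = -2382212/122629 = -19.43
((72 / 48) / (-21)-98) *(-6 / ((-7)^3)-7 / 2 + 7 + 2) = -541.11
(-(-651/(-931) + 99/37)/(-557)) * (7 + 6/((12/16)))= 249120/2740997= 0.09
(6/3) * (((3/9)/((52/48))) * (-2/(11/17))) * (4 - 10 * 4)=9792/143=68.48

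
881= 881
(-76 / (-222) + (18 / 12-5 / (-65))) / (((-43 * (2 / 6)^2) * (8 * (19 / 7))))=-116319 / 6287632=-0.02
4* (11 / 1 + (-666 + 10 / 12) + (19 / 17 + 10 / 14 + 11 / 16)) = -3722209 / 1428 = -2606.59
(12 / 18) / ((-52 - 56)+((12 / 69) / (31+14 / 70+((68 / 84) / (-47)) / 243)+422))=860547553 / 405325092693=0.00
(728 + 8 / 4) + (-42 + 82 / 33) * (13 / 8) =665.79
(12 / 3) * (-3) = -12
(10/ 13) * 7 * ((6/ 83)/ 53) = 420/ 57187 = 0.01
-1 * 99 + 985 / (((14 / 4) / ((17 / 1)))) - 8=32741 / 7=4677.29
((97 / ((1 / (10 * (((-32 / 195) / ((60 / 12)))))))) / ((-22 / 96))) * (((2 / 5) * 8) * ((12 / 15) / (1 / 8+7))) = 50855936 / 1018875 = 49.91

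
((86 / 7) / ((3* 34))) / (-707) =-43 / 252399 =-0.00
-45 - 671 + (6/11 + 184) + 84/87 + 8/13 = -2197386/4147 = -529.87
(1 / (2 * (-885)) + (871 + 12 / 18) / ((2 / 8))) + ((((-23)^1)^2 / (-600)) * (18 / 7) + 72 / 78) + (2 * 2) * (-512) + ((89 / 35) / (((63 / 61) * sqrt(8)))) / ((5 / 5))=5429 * sqrt(2) / 8820 + 771698201 / 536900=1438.19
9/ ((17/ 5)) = 45/ 17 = 2.65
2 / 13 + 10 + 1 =145 / 13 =11.15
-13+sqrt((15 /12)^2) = -47 /4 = -11.75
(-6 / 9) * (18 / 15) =-4 / 5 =-0.80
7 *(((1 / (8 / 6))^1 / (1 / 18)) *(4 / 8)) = 47.25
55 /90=11 /18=0.61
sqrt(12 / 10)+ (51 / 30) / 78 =17 / 780+ sqrt(30) / 5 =1.12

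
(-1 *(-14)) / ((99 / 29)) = 406 / 99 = 4.10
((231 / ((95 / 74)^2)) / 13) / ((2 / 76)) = 409.70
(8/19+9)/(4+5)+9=1718/171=10.05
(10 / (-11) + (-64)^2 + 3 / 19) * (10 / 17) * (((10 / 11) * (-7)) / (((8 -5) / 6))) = -1198269800 / 39083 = -30659.62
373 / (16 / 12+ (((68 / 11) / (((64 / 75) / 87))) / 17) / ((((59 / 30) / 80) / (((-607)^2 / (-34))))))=-12345927 / 540929143993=-0.00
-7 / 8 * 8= -7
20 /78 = 10 /39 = 0.26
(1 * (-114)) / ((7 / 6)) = -684 / 7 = -97.71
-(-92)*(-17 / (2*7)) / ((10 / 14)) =-782 / 5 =-156.40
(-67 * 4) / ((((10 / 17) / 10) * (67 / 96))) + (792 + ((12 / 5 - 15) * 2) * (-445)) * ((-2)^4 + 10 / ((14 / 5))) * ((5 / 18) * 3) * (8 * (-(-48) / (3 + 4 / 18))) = 163302144 / 7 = 23328877.71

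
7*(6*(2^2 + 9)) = 546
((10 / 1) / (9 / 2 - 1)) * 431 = 8620 / 7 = 1231.43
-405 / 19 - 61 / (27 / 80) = -103655 / 513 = -202.06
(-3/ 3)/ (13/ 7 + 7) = -7/ 62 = -0.11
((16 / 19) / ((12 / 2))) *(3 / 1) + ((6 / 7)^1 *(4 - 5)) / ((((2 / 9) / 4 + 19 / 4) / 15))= -51872 / 23009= -2.25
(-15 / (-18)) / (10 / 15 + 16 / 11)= 11 / 28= 0.39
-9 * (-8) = 72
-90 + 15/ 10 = -177/ 2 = -88.50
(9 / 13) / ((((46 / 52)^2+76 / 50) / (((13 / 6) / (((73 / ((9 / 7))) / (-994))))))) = -10799100 / 946883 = -11.40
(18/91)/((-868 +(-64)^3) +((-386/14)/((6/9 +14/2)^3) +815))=-0.00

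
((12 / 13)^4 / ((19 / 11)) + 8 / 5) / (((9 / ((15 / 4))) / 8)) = 6.73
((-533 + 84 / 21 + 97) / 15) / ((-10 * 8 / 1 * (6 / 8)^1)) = 12 / 25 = 0.48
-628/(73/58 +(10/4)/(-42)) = -1529808/2921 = -523.73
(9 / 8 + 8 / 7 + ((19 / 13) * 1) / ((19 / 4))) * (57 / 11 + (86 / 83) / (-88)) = 13.32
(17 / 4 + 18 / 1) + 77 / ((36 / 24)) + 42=1387 / 12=115.58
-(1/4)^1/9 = -1/36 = -0.03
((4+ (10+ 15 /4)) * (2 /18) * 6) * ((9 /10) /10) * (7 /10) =1491 /2000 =0.75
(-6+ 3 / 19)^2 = 12321 / 361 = 34.13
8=8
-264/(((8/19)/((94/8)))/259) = -7632471/4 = -1908117.75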